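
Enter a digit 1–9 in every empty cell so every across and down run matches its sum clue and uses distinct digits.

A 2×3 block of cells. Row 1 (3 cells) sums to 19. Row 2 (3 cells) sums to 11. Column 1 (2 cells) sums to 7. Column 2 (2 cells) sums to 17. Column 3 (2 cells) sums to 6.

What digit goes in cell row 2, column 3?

17 in 2 cells must be {8,9}.
The 11 across and the 17 down share only 8, so (2,2) = 8.
(1,2) = 17 − 8 = 9 completes the 17 down.
Nothing is forced directly, so branch on (1,3), whose candidates are 2 or 4. If (1,3) = 2: then (1,1) would have to be in {8} for the 19 across but in {1,2,3,4,5,6} for the 7 down — contradiction. So (1,3) = 4.
(1,1) = 19 − 13 = 6 completes the 19 across.
(2,1) = 7 − 6 = 1 completes the 7 down.
(2,3) = 11 − 9 = 2 completes the 11 across.

2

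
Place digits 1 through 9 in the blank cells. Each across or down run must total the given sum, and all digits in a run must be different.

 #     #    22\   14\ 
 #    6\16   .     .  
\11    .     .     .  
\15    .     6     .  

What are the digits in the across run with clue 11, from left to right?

1 7 3

16 in 2 cells must be {7,9}.
R2C2 = 7: the only remaining digit allowed by both the 11 across and the 22 down.
R1C2 = 22 − 13 = 9 completes the 22 down.
R1C3 = 16 − 9 = 7 completes the 16 across.
Given what's placed, R2C1 must be 1 to fit the 11 across and 6 down.
R2C3 = 11 − 8 = 3 completes the 11 across.
R3C1 = 6 − 1 = 5 completes the 6 down.
R3C3 = 15 − 11 = 4 completes the 15 across.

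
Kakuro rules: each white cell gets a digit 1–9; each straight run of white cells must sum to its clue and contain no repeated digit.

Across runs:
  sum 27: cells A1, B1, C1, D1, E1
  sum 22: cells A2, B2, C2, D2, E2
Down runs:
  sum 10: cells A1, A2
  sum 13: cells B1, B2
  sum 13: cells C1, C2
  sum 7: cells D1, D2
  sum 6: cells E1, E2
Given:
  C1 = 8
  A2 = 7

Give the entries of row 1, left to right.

A1 = 10 − 7 = 3 completes the 10 down.
C2 = 13 − 8 = 5 completes the 13 down.
E2 = 1: the only remaining digit allowed by both the 22 across and the 6 down.
E1 = 6 − 1 = 5 completes the 6 down.
Given what's placed, B2 must be 6 to fit the 22 across and 13 down.
D2 = 22 − 19 = 3 completes the 22 across.
B1 = 13 − 6 = 7 completes the 13 down.
D1 = 27 − 23 = 4 completes the 27 across.

3, 7, 8, 4, 5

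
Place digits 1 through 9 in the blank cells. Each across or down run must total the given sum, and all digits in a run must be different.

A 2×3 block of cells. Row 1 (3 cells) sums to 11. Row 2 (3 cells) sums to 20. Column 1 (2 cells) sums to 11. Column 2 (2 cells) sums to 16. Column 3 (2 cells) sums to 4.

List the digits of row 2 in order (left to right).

16 in 2 cells must be {7,9}; 4 in 2 cells must be {1,3}.
The 11 across and the 16 down share only 7, so (1,2) = 7.
(2,2) = 16 − 7 = 9 completes the 16 down.
Given what's placed, (2,3) must be 3 to fit the 20 across and 4 down.
(1,1) = 3: the only remaining digit allowed by both the 11 across and the 11 down.
(1,3) = 11 − 10 = 1 completes the 11 across.
(2,1) = 20 − 12 = 8 completes the 20 across.

8 9 3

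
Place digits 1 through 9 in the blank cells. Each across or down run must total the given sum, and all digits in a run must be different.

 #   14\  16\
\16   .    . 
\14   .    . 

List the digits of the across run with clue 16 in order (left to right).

9 7

16 in 2 cells must be {7,9}.
The 16 across and the 14 down share only 9, so R1C1 = 9.
R1C2 = 16 − 9 = 7 completes the 16 across.
R2C1 = 14 − 9 = 5 completes the 14 down.
R2C2 = 14 − 5 = 9 completes the 14 across.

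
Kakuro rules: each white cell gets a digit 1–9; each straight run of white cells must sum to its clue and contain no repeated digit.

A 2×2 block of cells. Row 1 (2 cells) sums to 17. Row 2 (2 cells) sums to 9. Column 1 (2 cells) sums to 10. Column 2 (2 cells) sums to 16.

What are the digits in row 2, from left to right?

17 in 2 cells must be {8,9}; 16 in 2 cells must be {7,9}.
The 17 across and the 16 down share only 9, so (1,2) = 9.
(2,2) = 16 − 9 = 7 completes the 16 down.
(1,1) = 17 − 9 = 8 completes the 17 across.
(2,1) = 9 − 7 = 2 completes the 9 across.

2, 7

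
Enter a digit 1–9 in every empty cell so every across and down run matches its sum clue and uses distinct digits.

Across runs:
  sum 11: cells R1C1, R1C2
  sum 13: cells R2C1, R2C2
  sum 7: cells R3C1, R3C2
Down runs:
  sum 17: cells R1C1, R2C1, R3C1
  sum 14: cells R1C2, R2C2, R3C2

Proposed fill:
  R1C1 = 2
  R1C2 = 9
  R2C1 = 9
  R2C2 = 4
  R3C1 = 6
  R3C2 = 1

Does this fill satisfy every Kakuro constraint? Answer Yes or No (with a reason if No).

Yes

Across: 2+9=11; 9+4=13; 6+1=7. Down: 2+9+6=17; 9+4+1=14. No digit repeats within any run.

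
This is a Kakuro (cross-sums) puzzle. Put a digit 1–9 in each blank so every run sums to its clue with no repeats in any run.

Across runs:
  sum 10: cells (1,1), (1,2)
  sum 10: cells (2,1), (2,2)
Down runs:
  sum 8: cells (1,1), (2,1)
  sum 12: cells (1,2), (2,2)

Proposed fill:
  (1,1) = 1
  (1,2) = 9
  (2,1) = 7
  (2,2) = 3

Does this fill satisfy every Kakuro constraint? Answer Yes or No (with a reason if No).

Yes

Across: 1+9=10; 7+3=10. Down: 1+7=8; 9+3=12. No digit repeats within any run.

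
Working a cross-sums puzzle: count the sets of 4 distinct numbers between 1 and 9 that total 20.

12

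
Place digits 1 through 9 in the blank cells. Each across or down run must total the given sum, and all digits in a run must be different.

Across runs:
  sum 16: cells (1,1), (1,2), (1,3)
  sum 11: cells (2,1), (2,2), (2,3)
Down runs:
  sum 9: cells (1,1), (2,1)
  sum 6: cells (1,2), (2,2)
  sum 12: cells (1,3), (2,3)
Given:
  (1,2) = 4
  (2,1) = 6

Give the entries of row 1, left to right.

(1,1) = 9 − 6 = 3 completes the 9 down.
(1,3) = 16 − 7 = 9 completes the 16 across.
(2,2) = 6 − 4 = 2 completes the 6 down.
(2,3) = 11 − 8 = 3 completes the 11 across.

3 4 9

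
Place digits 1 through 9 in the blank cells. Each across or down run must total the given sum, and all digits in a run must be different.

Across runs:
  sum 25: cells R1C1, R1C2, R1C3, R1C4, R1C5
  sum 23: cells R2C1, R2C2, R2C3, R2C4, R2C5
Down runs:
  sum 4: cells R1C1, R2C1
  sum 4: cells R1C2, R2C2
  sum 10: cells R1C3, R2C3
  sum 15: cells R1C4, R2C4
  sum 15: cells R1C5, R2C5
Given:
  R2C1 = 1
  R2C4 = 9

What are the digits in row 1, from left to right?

4 in 2 cells must be {1,3}.
R1C1 = 4 − 1 = 3 completes the 4 down.
Given what's placed, R1C2 must be 1 to fit the 25 across and 4 down.
R1C4 = 15 − 9 = 6 completes the 15 down.
R2C2 = 4 − 1 = 3 completes the 4 down.
No cell is forced outright now. R2C5 can only be 6 or 8 (the digits allowed by both its 23 across and its 15 down). If R2C5 = 6: then R1C5 would have to be in {7,8} for the 25 across but in {9} for the 15 down — contradiction. So R2C5 = 8.
R1C5 = 15 − 8 = 7 completes the 15 down.
R2C3 = 23 − 21 = 2 completes the 23 across.
R1C3 = 25 − 17 = 8 completes the 25 across.

3 1 8 6 7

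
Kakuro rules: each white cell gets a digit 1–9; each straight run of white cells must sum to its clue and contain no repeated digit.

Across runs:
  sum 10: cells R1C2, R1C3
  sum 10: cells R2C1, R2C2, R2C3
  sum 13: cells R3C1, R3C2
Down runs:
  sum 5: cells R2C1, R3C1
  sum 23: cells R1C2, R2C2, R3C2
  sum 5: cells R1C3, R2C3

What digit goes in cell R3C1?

4

23 in 3 cells must be {6,8,9}.
The 10 across and the 23 down share only 6, so R2C2 = 6.
Intersecting the 13 across with the 5 down forces R3C1 = 4.
R3C2 = 13 − 4 = 9 completes the 13 across.
R1C2 = 23 − 15 = 8 completes the 23 down.
R1C3 = 10 − 8 = 2 completes the 10 across.
R2C1 = 5 − 4 = 1 completes the 5 down.
R2C3 = 10 − 7 = 3 completes the 10 across.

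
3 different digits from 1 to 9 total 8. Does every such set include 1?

Every partition of 8 into 3 distinct digits includes 1: {1,2,5}, {1,3,4}.

Yes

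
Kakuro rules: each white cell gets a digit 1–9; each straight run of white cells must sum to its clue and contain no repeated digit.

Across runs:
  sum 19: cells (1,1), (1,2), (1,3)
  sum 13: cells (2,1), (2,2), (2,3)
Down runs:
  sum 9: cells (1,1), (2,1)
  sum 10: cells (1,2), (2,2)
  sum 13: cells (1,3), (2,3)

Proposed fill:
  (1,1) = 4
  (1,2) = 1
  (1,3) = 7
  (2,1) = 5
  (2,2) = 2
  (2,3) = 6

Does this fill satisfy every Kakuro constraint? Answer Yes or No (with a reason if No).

No — the across run (1,1)–(1,3) sums to 12, not 19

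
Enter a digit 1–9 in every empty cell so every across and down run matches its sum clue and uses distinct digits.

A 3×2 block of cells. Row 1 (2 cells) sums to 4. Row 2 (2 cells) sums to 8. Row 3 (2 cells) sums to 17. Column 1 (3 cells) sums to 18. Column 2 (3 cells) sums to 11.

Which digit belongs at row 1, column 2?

4 in 2 cells must be {1,3}; 17 in 2 cells must be {8,9}.
The 17 across and the 11 down share only 8, so (3,2) = 8.
Given what's placed, (1,2) must be 1 to fit the 4 across and 11 down.
(2,2) = 11 − 9 = 2 completes the 11 down.
(3,1) = 17 − 8 = 9 completes the 17 across.
(1,1) = 4 − 1 = 3 completes the 4 across.
(2,1) = 8 − 2 = 6 completes the 8 across.

1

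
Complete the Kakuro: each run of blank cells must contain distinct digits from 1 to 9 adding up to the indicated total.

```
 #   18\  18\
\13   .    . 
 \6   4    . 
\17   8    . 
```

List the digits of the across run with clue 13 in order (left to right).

17 in 2 cells must be {8,9}.
R1C1 = 18 − 12 = 6 completes the 18 down.
R1C2 = 13 − 6 = 7 completes the 13 across.
R2C2 = 6 − 4 = 2 completes the 6 across.
R3C2 = 17 − 8 = 9 completes the 17 across.

6 7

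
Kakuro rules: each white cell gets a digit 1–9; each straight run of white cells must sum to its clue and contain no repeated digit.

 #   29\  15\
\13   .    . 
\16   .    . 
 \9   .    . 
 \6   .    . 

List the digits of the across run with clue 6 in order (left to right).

5 1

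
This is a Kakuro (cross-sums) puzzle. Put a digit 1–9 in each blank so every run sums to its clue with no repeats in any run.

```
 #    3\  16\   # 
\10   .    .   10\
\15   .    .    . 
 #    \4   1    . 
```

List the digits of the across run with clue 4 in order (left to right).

4 in 2 cells must be {1,3}; 3 in 2 cells must be {1,2}.
R3C3 = 4 − 1 = 3 completes the 4 across.
R2C3 = 10 − 3 = 7 completes the 10 down.
R2C1 = 2: the only remaining digit allowed by both the 15 across and the 3 down.
R2C2 = 15 − 9 = 6 completes the 15 across.
R1C1 = 3 − 2 = 1 completes the 3 down.
R1C2 = 10 − 1 = 9 completes the 10 across.

1 3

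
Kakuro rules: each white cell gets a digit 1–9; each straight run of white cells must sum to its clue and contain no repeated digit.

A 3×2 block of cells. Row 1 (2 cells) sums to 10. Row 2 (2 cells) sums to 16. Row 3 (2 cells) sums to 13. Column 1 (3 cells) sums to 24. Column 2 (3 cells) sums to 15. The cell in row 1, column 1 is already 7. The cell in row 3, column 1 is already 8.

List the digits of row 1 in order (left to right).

7 3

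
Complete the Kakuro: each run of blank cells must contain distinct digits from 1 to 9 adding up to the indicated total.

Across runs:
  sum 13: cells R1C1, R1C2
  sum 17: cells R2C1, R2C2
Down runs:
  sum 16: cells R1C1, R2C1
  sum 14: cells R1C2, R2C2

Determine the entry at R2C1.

9

17 in 2 cells must be {8,9}; 16 in 2 cells must be {7,9}.
The 17 across and the 16 down share only 9, so R2C1 = 9.
R2C2 = 17 − 9 = 8 completes the 17 across.
R1C1 = 16 − 9 = 7 completes the 16 down.
R1C2 = 13 − 7 = 6 completes the 13 across.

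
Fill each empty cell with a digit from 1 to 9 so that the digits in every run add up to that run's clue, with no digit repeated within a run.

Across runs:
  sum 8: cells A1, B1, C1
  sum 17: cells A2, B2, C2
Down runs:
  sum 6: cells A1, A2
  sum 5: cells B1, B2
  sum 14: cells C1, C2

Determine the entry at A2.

The 8 across and the 14 down share only 5, so C1 = 5.
C2 = 14 − 5 = 9 completes the 14 down.
Nothing is forced directly, so branch on A1, whose candidates are 1 or 2. If A1 = 2: that forces B1 = 1, after which A2 would have to be in {1,2,3,5,6,7} for the 17 across but in {4} for the 6 down — contradiction. So A1 = 1.
B1 = 8 − 6 = 2 completes the 8 across.
A2 = 6 − 1 = 5 completes the 6 down.
B2 = 17 − 14 = 3 completes the 17 across.

5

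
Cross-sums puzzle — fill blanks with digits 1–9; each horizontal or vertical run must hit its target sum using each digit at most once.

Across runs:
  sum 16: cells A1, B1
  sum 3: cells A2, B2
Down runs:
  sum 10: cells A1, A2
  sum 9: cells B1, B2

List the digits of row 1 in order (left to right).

9, 7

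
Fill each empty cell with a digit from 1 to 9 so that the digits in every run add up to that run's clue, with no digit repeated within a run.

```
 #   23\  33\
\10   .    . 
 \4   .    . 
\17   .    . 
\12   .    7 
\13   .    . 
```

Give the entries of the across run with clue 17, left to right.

8 9

4 in 2 cells must be {1,3}; 17 in 2 cells must be {8,9}.
Given what's placed, R2C2 must be 3 to fit the 4 across and 33 down.
R4C1 = 12 − 7 = 5 completes the 12 across.
R2C1 = 4 − 3 = 1 completes the 4 across.
Nothing is forced directly, so branch on R3C1, whose candidates are 8 or 9. If R3C1 = 9: that forces R3C2 = 8, R5C1 = 6, after which R5C2 would have to be in {7} for the 13 across but in {6,9} for the 33 down — contradiction. So R3C1 = 8.
R3C2 = 17 − 8 = 9 completes the 17 across.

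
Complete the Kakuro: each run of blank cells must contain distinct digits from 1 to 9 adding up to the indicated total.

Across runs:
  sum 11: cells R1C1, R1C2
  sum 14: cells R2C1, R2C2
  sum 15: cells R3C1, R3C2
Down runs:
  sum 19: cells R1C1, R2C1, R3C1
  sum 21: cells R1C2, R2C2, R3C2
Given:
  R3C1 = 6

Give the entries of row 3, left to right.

6 9

R3C2 = 15 − 6 = 9 completes the 15 across.
No cell is forced outright now. R2C2 can only be 5 or 8 (the digits allowed by both its 14 across and its 21 down). If R2C2 = 8: that forces R1C2 = 4, after which R2C1 would have to be in {6} for the 14 across but in {4,5,8,9} for the 19 down — contradiction. So R2C2 = 5.
R1C2 = 21 − 14 = 7 completes the 21 down.
R2C1 = 14 − 5 = 9 completes the 14 across.
R1C1 = 11 − 7 = 4 completes the 11 across.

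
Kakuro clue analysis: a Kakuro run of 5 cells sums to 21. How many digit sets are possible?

5 distinct digits from 1–9 sum between 15 and 35.

8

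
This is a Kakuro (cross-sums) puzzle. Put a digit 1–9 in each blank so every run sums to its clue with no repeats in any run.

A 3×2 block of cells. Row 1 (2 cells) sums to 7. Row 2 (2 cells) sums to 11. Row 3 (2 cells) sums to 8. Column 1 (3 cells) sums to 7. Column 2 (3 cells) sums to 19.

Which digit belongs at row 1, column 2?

7 in 3 cells must be {1,2,4}.
Nothing is forced directly, so branch on (2,1), whose candidates are 2 or 4. If (2,1) = 4: that forces (2,2) = 7, (3,2) = 3, after which (1,2) would have to be in {1,2,3,4,5,6} for the 7 across but in {9} for the 19 down — contradiction. So (2,1) = 2.
(2,2) = 11 − 2 = 9 completes the 11 across.
Given what's placed, (3,1) must be 1 to fit the 8 across and 7 down.
(3,2) = 8 − 1 = 7 completes the 8 across.
(1,1) = 7 − 3 = 4 completes the 7 down.
(1,2) = 7 − 4 = 3 completes the 7 across.

3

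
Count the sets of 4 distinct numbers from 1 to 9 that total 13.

3

4 distinct digits from 1–9 sum between 10 and 30.
Enumerating: {1,2,3,7}, {1,2,4,6}, {1,3,4,5}.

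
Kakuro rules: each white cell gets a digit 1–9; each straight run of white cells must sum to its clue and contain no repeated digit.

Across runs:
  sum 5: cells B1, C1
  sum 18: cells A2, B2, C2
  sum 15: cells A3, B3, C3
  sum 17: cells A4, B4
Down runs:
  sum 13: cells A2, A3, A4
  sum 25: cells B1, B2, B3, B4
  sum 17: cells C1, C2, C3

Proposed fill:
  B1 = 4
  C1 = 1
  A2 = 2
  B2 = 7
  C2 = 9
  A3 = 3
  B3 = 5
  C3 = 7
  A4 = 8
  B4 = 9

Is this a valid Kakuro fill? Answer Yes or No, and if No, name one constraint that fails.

Across: 4+1=5; 2+7+9=18; 3+5+7=15; 8+9=17. Down: 2+3+8=13; 4+7+5+9=25; 1+9+7=17. No digit repeats within any run.

Yes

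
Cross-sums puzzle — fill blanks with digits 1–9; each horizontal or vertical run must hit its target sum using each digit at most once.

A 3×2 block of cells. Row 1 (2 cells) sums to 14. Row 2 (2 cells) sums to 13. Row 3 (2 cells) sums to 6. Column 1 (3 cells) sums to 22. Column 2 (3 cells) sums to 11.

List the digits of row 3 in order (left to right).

The 6 across and the 22 down share only 5, so (3,1) = 5.
(3,2) = 6 − 5 = 1 completes the 6 across.
Nothing is forced directly, so branch on (1,1), whose candidates are 8 or 9. If (1,1) = 9: then (1,2) would have to be in {5} for the 14 across but in {2,3,4,6,7,8} for the 11 down — contradiction. So (1,1) = 8.
(1,2) = 14 − 8 = 6 completes the 14 across.
(2,1) = 22 − 13 = 9 completes the 22 down.
(2,2) = 13 − 9 = 4 completes the 13 across.

5, 1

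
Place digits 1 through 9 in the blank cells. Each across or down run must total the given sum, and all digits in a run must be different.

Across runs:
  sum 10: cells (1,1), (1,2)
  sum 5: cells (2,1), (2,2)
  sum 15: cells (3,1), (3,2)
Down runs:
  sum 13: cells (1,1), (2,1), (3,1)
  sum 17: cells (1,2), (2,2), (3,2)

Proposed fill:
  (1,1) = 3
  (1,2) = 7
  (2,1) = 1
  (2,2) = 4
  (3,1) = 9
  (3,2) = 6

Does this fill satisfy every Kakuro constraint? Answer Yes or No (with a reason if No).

Across: 3+7=10; 1+4=5; 9+6=15. Down: 3+1+9=13; 7+4+6=17. No digit repeats within any run.

Yes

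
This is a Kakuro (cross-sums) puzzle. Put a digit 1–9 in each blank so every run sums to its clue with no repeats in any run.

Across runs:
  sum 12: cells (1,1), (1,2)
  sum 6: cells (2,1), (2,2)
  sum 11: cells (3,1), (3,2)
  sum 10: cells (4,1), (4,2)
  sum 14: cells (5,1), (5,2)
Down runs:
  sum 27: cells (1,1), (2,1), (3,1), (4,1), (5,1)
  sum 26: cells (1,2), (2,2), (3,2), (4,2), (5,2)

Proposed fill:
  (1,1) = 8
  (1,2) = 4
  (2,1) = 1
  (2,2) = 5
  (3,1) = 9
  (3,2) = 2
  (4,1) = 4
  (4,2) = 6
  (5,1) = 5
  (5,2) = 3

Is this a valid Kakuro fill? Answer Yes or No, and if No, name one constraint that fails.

No — the down run (1,2)–(5,2) sums to 20, not 26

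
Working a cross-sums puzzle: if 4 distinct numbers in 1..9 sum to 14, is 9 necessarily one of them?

Counterexample: {1,2,3,8} sums to 14 without using 9.

No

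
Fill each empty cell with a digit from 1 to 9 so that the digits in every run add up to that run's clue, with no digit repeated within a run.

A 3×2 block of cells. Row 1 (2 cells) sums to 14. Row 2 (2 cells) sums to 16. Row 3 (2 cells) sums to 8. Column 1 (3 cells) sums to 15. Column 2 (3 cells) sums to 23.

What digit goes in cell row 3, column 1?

2

16 in 2 cells must be {7,9}; 23 in 3 cells must be {6,8,9}.
The 16 across and the 23 down share only 9, so (2,2) = 9.
Given what's placed, (3,2) must be 6 to fit the 8 across and 23 down.
(1,2) = 23 − 15 = 8 completes the 23 down.
(2,1) = 16 − 9 = 7 completes the 16 across.
(3,1) = 8 − 6 = 2 completes the 8 across.
(1,1) = 14 − 8 = 6 completes the 14 across.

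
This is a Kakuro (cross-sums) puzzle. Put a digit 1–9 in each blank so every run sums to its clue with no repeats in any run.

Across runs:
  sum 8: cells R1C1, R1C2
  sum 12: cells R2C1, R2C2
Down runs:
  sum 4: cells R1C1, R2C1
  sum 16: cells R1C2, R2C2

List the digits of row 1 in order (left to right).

1 7

4 in 2 cells must be {1,3}; 16 in 2 cells must be {7,9}.
The 8 across and the 16 down share only 7, so R1C2 = 7.
The 12 across and the 4 down share only 3, so R2C1 = 3.
R2C2 = 12 − 3 = 9 completes the 12 across.
R1C1 = 8 − 7 = 1 completes the 8 across.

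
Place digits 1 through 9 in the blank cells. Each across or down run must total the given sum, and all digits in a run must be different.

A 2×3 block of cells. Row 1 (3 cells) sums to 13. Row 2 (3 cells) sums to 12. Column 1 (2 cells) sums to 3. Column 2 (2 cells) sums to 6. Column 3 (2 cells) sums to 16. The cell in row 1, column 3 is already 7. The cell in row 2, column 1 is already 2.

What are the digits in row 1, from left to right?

3 in 2 cells must be {1,2}; 16 in 2 cells must be {7,9}.
(1,1) = 3 − 2 = 1 completes the 3 down.
(1,2) = 13 − 8 = 5 completes the 13 across.
(2,2) = 6 − 5 = 1 completes the 6 down.
(2,3) = 12 − 3 = 9 completes the 12 across.

1, 5, 7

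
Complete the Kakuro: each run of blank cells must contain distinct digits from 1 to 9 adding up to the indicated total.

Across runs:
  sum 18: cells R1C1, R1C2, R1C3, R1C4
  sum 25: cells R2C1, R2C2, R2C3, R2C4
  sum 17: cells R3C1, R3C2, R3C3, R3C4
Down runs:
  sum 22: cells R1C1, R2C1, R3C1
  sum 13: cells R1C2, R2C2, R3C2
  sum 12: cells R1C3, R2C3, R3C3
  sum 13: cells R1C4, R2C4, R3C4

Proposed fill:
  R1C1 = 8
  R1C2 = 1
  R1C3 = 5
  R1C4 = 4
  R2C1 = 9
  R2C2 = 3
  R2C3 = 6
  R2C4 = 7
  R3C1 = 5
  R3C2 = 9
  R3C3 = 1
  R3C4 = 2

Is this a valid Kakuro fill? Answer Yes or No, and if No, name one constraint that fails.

Across: 8+1+5+4=18; 9+3+6+7=25; 5+9+1+2=17. Down: 8+9+5=22; 1+3+9=13; 5+6+1=12; 4+7+2=13. No digit repeats within any run.

Yes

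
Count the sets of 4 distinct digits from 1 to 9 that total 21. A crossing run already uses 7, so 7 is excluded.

4 distinct digits from 1–9 sum between 10 and 30.
Dropping sets that contain 7.
Enumerating: {1,3,8,9}, {1,5,6,9}, {2,4,6,9}, {2,5,6,8}, {3,4,5,9}, {3,4,6,8}.

6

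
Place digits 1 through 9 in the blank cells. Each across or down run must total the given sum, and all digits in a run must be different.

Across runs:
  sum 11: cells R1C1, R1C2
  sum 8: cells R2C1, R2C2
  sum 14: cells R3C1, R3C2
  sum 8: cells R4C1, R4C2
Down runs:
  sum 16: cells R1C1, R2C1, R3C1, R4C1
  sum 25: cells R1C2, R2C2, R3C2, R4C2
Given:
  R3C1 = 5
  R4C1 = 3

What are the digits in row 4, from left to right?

R3C2 = 14 − 5 = 9 completes the 14 across.
R4C2 = 8 − 3 = 5 completes the 8 across.
No cell is forced outright now. R2C2 can only be 3 or 7 (the digits allowed by both its 8 across and its 25 down). If R2C2 = 3: that forces R1C2 = 8, after which R2C1 would have to be in {5} for the 8 across but in {1,2,6,7} for the 16 down — contradiction. So R2C2 = 7.
R1C2 = 25 − 21 = 4 completes the 25 down.
R2C1 = 8 − 7 = 1 completes the 8 across.
R1C1 = 11 − 4 = 7 completes the 11 across.

3 5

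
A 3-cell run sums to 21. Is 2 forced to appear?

No

Counterexample: {4,8,9} sums to 21 without using 2.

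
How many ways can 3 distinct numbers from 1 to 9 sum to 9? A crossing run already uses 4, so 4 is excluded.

2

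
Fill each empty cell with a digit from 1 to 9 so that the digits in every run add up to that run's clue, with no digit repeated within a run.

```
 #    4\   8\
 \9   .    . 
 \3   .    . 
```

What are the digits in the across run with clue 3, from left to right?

3 in 2 cells must be {1,2}; 4 in 2 cells must be {1,3}.
The 3 across and the 4 down share only 1, so R2C1 = 1.
R2C2 = 3 − 1 = 2 completes the 3 across.
R1C1 = 4 − 1 = 3 completes the 4 down.
R1C2 = 9 − 3 = 6 completes the 9 across.

1 2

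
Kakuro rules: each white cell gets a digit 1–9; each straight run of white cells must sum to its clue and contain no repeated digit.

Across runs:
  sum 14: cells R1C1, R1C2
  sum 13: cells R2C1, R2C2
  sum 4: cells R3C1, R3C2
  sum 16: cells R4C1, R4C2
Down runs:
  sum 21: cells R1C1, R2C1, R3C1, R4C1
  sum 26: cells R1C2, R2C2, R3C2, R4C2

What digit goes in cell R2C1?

5

4 in 2 cells must be {1,3}; 16 in 2 cells must be {7,9}.
Only 3 fits R3C2 under both its across sum 4 and down sum 26.
Given what's placed, R4C2 must be 9 to fit the 16 across and 26 down.
R3C1 = 4 − 3 = 1 completes the 4 across.
R4C1 = 16 − 9 = 7 completes the 16 across.
No cell is forced outright now. R1C2 can only be 6 or 8 (the digits allowed by both its 14 across and its 26 down). If R1C2 = 8: then R1C1 would have to be in {6} for the 14 across but in {4,5,8,9} for the 21 down — contradiction. So R1C2 = 6.
R1C1 = 14 − 6 = 8 completes the 14 across.
R2C1 = 21 − 16 = 5 completes the 21 down.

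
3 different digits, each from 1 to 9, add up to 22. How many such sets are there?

2

3 distinct digits from 1–9 sum between 6 and 24.
Enumerating: {5,8,9}, {6,7,9}.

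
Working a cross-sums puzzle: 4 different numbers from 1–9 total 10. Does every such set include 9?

No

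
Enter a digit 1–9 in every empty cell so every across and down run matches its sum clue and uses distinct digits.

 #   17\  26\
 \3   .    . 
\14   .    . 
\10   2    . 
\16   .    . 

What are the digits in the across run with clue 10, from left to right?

3 in 2 cells must be {1,2}; 16 in 2 cells must be {7,9}.
Given what's placed, R1C1 must be 1 to fit the 3 across and 17 down.
R1C2 = 3 − 1 = 2 completes the 3 across.
R3C2 = 10 − 2 = 8 completes the 10 across.
Given what's placed, R4C1 must be 9 to fit the 16 across and 17 down.
R4C2 = 16 − 9 = 7 completes the 16 across.
R2C1 = 17 − 12 = 5 completes the 17 down.
R2C2 = 14 − 5 = 9 completes the 14 across.

2 8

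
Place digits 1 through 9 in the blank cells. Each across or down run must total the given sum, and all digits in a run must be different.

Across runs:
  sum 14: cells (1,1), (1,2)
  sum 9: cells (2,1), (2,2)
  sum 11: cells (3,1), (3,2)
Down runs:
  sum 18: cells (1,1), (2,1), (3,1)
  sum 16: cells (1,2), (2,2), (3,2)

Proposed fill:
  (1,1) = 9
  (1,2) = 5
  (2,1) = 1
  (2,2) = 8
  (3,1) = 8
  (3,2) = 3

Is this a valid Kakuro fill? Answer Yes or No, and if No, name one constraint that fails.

Across: 9+5=14; 1+8=9; 8+3=11. Down: 9+1+8=18; 5+8+3=16. No digit repeats within any run.

Yes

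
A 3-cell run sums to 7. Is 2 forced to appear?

The only way to make 7 from 3 distinct digits is {1,2,4}, which contains 2.

Yes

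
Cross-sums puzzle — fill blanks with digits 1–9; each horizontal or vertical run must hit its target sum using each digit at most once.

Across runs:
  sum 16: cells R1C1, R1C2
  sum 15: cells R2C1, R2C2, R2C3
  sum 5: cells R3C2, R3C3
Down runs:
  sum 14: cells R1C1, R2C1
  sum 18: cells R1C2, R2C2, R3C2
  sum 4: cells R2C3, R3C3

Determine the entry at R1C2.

16 in 2 cells must be {7,9}; 4 in 2 cells must be {1,3}.
The 16 across and the 14 down share only 9, so R1C1 = 9.
R1C2 = 16 − 9 = 7 completes the 16 across.
R2C1 = 14 − 9 = 5 completes the 14 down.
No cell is forced outright now. R2C3 can only be 1 or 3 (the digits allowed by both its 15 across and its 4 down). If R2C3 = 3: then R2C2 would have to be in {7} for the 15 across but in {2,3,5,6,8,9} for the 18 down — contradiction. So R2C3 = 1.
R2C2 = 15 − 6 = 9 completes the 15 across.
R3C2 = 18 − 16 = 2 completes the 18 down.
R3C3 = 5 − 2 = 3 completes the 5 across.

7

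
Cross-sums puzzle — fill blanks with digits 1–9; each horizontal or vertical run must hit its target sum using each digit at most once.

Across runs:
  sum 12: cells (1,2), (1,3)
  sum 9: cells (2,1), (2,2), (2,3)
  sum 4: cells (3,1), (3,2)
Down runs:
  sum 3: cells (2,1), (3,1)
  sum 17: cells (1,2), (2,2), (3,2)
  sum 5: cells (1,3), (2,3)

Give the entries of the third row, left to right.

4 in 2 cells must be {1,3}; 3 in 2 cells must be {1,2}.
The 4 across and the 3 down share only 1, so (3,1) = 1.
(3,2) = 4 − 1 = 3 completes the 4 across.
(2,1) = 3 − 1 = 2 completes the 3 down.
(2,2) = 6: the only remaining digit allowed by both the 9 across and the 17 down.
(2,3) = 9 − 8 = 1 completes the 9 across.
(1,2) = 17 − 9 = 8 completes the 17 down.
(1,3) = 12 − 8 = 4 completes the 12 across.

1, 3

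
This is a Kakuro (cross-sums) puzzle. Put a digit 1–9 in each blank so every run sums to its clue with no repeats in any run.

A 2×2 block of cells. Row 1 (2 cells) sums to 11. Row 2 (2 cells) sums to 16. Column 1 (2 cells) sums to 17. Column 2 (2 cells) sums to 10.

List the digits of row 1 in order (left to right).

8 3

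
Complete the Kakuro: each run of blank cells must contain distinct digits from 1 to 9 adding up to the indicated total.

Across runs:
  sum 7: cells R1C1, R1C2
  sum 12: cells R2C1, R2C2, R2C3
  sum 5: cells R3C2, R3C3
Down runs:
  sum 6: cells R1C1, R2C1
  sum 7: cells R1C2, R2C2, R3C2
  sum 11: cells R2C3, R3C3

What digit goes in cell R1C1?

5

7 in 3 cells must be {1,2,4}.
Nothing is forced directly, so branch on R1C2, whose candidates are 1 or 2 or 4. If R1C2 = 1: then R1C1 would have to be in {6} for the 7 across but in {1,2,4,5} for the 6 down — contradiction. If R1C2 = 4: then R1C1 would have to be in {3} for the 7 across but in {1,2,4,5} for the 6 down — contradiction. So R1C2 = 2.
R1C1 = 7 − 2 = 5 completes the 7 across.
R2C1 = 6 − 5 = 1 completes the 6 down.
R2C2 = 4: the only remaining digit allowed by both the 12 across and the 7 down.
R2C3 = 12 − 5 = 7 completes the 12 across.
R3C2 = 7 − 6 = 1 completes the 7 down.
R3C3 = 5 − 1 = 4 completes the 5 across.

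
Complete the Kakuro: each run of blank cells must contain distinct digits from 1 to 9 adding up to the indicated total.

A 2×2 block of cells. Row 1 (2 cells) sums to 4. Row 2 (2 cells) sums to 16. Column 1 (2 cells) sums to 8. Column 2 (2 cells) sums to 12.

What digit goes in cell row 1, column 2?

3

4 in 2 cells must be {1,3}; 16 in 2 cells must be {7,9}.
The 4 across and the 12 down share only 3, so (1,2) = 3.
The 16 across and the 8 down share only 7, so (2,1) = 7.
(2,2) = 16 − 7 = 9 completes the 16 across.
(1,1) = 4 − 3 = 1 completes the 4 across.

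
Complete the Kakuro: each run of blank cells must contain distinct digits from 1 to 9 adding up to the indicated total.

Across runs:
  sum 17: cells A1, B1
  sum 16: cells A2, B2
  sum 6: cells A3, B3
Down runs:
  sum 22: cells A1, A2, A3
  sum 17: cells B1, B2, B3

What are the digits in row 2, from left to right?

9, 7

17 in 2 cells must be {8,9}; 16 in 2 cells must be {7,9}.
The 6 across and the 22 down share only 5, so A3 = 5.
B3 = 6 − 5 = 1 completes the 6 across.
Given what's placed, B1 must be 9 to fit the 17 across and 17 down.
A2 = 9: the only remaining digit allowed by both the 16 across and the 22 down.
B2 = 16 − 9 = 7 completes the 16 across.
A1 = 17 − 9 = 8 completes the 17 across.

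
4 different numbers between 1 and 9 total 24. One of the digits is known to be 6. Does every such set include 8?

No

Counterexample: {2,6,7,9} sums to 24 under that restriction without using 8.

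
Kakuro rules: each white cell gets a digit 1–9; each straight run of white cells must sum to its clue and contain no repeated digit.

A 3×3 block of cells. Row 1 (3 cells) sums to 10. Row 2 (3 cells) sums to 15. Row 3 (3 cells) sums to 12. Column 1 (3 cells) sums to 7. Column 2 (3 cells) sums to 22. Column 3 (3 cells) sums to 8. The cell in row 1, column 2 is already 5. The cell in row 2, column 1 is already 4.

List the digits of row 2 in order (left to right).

4 8 3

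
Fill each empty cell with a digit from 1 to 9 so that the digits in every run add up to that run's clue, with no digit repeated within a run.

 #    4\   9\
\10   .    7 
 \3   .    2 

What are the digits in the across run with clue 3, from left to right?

3 in 2 cells must be {1,2}; 4 in 2 cells must be {1,3}.
R1C1 = 10 − 7 = 3 completes the 10 across.
R2C1 = 3 − 2 = 1 completes the 3 across.

1 2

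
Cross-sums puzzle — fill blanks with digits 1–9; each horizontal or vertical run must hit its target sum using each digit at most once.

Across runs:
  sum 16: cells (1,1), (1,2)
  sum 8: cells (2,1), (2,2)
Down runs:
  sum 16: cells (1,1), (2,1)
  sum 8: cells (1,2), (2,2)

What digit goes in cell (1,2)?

16 in 2 cells must be {7,9}.
The 16 across and the 8 down share only 7, so (1,2) = 7.
The 8 across and the 16 down share only 7, so (2,1) = 7.
(2,2) = 8 − 7 = 1 completes the 8 across.
(1,1) = 16 − 7 = 9 completes the 16 across.

7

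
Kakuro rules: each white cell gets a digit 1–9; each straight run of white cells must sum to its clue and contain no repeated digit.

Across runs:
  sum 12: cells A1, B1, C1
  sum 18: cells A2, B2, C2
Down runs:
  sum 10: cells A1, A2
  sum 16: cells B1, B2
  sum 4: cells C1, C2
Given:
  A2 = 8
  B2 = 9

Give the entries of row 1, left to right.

16 in 2 cells must be {7,9}; 4 in 2 cells must be {1,3}.
A1 = 10 − 8 = 2 completes the 10 down.
B1 = 16 − 9 = 7 completes the 16 down.
C1 = 12 − 9 = 3 completes the 12 across.
C2 = 18 − 17 = 1 completes the 18 across.

2 7 3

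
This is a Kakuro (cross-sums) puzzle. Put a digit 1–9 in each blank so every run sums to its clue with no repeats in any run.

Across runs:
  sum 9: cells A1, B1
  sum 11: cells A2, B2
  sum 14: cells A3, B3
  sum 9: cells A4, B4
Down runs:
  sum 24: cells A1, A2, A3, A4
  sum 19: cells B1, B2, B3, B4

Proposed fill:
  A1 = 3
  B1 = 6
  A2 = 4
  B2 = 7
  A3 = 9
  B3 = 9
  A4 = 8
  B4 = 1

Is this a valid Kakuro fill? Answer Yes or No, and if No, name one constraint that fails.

No — the across run A3–B3 sums to 18, not 14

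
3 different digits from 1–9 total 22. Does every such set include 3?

Counterexample: {5,8,9} sums to 22 without using 3.

No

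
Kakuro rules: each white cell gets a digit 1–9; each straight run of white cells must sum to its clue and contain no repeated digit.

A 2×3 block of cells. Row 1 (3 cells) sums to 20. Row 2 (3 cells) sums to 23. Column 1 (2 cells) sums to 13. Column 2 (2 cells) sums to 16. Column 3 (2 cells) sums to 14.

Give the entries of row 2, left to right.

23 in 3 cells must be {6,8,9}; 16 in 2 cells must be {7,9}.
The 23 across and the 16 down share only 9, so (2,2) = 9.
(1,2) = 16 − 9 = 7 completes the 16 down.
Nothing is forced directly, so branch on (2,1), whose candidates are 6 or 8. If (2,1) = 6: then (1,1) would have to be in {4,5,8,9} for the 20 across but in {7} for the 13 down — contradiction. So (2,1) = 8.
(1,1) = 13 − 8 = 5 completes the 13 down.
(1,3) = 20 − 12 = 8 completes the 20 across.
(2,3) = 23 − 17 = 6 completes the 23 across.

8 9 6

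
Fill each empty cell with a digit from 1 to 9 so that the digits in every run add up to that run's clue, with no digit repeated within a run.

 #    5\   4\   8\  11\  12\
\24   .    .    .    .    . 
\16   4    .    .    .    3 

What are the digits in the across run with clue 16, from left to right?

4 1 2 6 3

16 in 5 cells must be {1,2,3,4,6}; 4 in 2 cells must be {1,3}.
R1C1 = 5 − 4 = 1 completes the 5 down.
R1C2 = 3: the only remaining digit allowed by both the 24 across and the 4 down.
R1C5 = 12 − 3 = 9 completes the 12 down.
R2C2 = 4 − 3 = 1 completes the 4 down.
Nothing is forced directly, so branch on R2C3, whose candidates are 2 or 6. If R2C3 = 6: then R1C3 would have to be in {4,5,6,7} for the 24 across but in {2} for the 8 down — contradiction. So R2C3 = 2.
R1C3 = 8 − 2 = 6 completes the 8 down.
R1C4 = 24 − 19 = 5 completes the 24 across.
R2C4 = 16 − 10 = 6 completes the 16 across.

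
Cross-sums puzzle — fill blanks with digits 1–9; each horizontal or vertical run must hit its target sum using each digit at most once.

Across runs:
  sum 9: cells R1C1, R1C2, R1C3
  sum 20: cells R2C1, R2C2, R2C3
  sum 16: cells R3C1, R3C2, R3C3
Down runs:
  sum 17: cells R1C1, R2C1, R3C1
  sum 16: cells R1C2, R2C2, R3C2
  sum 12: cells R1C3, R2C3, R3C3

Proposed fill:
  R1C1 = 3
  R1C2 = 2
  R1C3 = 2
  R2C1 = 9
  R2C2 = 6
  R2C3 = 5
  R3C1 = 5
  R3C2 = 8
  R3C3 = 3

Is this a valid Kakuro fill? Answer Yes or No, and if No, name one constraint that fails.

No — the across run R1C1–R1C3 sums to 7, not 9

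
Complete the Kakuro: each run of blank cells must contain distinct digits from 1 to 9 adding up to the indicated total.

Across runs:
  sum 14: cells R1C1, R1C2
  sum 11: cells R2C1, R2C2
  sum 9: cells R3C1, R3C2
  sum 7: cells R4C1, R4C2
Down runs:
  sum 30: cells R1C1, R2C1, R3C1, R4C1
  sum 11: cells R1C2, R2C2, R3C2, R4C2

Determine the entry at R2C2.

30 in 4 cells must be {6,7,8,9}; 11 in 4 cells must be {1,2,3,5}.
Only 5 fits R1C2 under both its across sum 14 and down sum 11.
The 7 across and the 30 down share only 6, so R4C1 = 6.
R4C2 = 7 − 6 = 1 completes the 7 across.
R1C1 = 14 − 5 = 9 completes the 14 across.
No cell is forced outright now. R2C1 can only be 7 or 8 (the digits allowed by both its 11 across and its 30 down). If R2C1 = 7: then R2C2 would have to be in {4} for the 11 across but in {2,3} for the 11 down — contradiction. So R2C1 = 8.
R2C2 = 11 − 8 = 3 completes the 11 across.

3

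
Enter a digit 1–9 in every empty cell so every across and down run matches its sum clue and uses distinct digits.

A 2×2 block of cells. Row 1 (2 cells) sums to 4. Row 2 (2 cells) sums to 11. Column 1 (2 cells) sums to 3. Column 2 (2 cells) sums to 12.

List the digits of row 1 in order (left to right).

1 3

4 in 2 cells must be {1,3}; 3 in 2 cells must be {1,2}.
The 4 across and the 3 down share only 1, so (1,1) = 1.
(1,2) = 4 − 1 = 3 completes the 4 across.
(2,1) = 3 − 1 = 2 completes the 3 down.
(2,2) = 11 − 2 = 9 completes the 11 across.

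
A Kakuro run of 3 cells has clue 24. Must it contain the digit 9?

Yes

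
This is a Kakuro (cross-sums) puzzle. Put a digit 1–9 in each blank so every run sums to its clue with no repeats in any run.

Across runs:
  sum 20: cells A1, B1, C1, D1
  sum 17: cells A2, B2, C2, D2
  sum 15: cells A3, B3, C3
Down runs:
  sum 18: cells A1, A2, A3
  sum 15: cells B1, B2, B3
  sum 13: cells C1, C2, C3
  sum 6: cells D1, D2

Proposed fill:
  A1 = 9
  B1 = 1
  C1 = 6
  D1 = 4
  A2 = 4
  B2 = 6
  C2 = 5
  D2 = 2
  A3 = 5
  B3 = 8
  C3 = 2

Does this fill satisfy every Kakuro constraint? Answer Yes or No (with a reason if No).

Yes

Across: 9+1+6+4=20; 4+6+5+2=17; 5+8+2=15. Down: 9+4+5=18; 1+6+8=15; 6+5+2=13; 4+2=6. No digit repeats within any run.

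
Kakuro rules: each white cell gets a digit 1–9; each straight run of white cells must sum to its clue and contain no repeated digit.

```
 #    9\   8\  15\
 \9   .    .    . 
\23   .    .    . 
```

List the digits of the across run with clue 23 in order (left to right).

23 in 3 cells must be {6,8,9}.
The 9 across and the 15 down share only 6, so R1C3 = 6.
The 23 across and the 8 down share only 6, so R2C2 = 6.
R2C3 = 15 − 6 = 9 completes the 15 down.
R1C2 = 8 − 6 = 2 completes the 8 down.
R2C1 = 23 − 15 = 8 completes the 23 across.
R1C1 = 9 − 8 = 1 completes the 9 across.

8 6 9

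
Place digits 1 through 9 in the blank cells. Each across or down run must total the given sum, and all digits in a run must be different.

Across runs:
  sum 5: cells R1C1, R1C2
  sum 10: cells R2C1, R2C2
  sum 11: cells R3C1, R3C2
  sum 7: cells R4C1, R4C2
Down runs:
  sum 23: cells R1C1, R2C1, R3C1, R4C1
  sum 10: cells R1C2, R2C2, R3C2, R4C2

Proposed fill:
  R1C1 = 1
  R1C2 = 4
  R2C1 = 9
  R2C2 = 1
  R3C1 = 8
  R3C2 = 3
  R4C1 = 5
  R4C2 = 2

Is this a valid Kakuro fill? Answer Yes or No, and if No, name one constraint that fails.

Yes

Across: 1+4=5; 9+1=10; 8+3=11; 5+2=7. Down: 1+9+8+5=23; 4+1+3+2=10. No digit repeats within any run.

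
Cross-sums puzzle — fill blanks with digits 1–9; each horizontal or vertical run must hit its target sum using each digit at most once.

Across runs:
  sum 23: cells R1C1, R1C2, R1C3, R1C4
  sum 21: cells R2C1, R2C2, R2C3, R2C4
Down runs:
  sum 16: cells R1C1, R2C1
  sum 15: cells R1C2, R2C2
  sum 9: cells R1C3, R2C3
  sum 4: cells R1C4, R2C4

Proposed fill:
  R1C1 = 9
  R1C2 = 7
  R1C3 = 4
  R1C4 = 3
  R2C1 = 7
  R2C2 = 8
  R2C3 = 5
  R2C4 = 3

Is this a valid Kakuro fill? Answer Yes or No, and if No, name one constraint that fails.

No — the down run R1C4–R2C4 sums to 6, not 4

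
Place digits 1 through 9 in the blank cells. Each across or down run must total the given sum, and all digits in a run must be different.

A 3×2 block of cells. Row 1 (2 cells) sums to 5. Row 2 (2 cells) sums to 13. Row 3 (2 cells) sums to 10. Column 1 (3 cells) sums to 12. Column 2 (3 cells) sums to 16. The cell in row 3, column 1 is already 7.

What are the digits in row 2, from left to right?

4 9

(2,1) = 4: the only remaining digit allowed by both the 13 across and the 12 down.
(2,2) = 13 − 4 = 9 completes the 13 across.
(3,2) = 10 − 7 = 3 completes the 10 across.
(1,1) = 12 − 11 = 1 completes the 12 down.
(1,2) = 5 − 1 = 4 completes the 5 across.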